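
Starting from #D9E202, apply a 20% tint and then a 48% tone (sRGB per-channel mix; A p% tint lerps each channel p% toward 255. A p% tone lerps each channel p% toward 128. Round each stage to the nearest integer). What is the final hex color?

#D9E202 is rgb(217, 226, 2).
Per channel, c → c + 0.2(255 − c):
  R: 217 + 7.6 = 224.6 → 225
  G: 226 + 0.2×(255−226) = 226 + 5.8 = 231.8 → 232
  B: 2 + 50.6 = 52.6 → 53
After the tint: rgb(225, 232, 53) = #E1E835.
Per channel, c → c + 0.48(128 − c):
  R: 225 + 0.48×(128−225) = 225 − 46.56 = 178.44 → 178
  G: 232 − 49.92 = 182.08 → 182
  B: 53 + 0.48×(128−53) = 53 + 36 = 89 → 89
rgb(178, 182, 89) = #B2B659.

#B2B659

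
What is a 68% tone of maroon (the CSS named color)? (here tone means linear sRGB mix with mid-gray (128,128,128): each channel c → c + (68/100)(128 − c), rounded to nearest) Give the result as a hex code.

CSS maroon is rgb(128, 0, 0).
Lerp each channel 68% toward 128:
  R: 128 + 0.68×(128−128) = 128 + 0 = 128 → 128
  G: 0 + 0.68×(128−0) = 0 + 87.04 = 87.04 → 87
  B: 0 + 87.04 = 87.04 → 87
rgb(128, 87, 87) = #805757.

#805757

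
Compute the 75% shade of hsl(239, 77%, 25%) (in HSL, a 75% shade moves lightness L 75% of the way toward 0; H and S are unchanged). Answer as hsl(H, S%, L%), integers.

L moves 75% from 25 toward 0: 25 − 18.75 = 6.25 → 6.
H and S are unchanged.

hsl(239, 77%, 6%)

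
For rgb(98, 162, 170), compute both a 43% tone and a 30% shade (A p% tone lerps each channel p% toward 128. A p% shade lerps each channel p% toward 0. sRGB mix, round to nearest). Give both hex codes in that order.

43% tone:
  R: 98 + 0.43×(128−98) = 98 + 12.9 = 110.9 → 111
  G: 162 + 0.43×(128−162) = 162 − 14.62 = 147.38 → 147
  B: 170 + 0.43×(128−170) = 170 − 18.06 = 151.94 → 152
  → #6F9398
30% shade:
  R: 98 − 29.4 = 68.6 → 69
  G: 162 − 48.6 = 113.4 → 113
  B: 170 + 0.3×(0−170) = 170 − 51 = 119 → 119
  → #457177

#6F9398, #457177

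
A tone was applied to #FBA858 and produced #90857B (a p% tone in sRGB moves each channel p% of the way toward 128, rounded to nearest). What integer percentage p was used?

#FBA858 is rgb(251, 168, 88); #90857B is rgb(144, 133, 123).
On the R channel (widest range): 144 ≈ 251 + (p/100)(128 − 251), so p ≈ 100×(144 − 251)/(128 − 251) = -10700/-123 = 86.99.
p = 87 reproduces all three channels after rounding.

87%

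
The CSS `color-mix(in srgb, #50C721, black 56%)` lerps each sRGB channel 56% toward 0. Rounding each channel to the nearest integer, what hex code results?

#50C721 is rgb(80, 199, 33).
A 56% shade moves each channel 56% toward 0:
  R: 80 − 44.8 = 35.2 → 35
  G: 199 + 0.56×(0−199) = 199 − 111.44 = 87.56 → 88
  B: 33 + 0.56×(0−33) = 33 − 18.48 = 14.52 → 15
rgb(35, 88, 15) = #23580F.

#23580F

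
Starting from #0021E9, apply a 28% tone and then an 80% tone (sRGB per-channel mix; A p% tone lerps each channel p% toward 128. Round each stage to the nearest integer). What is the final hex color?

#6E728F

#0021E9 is rgb(0, 33, 233).
A 28% tone moves each channel 28% toward 128:
  R: 0 + 0.28×(128−0) = 0 + 35.84 = 35.84 → 36
  G: 33 + 0.28×(128−33) = 33 + 26.6 = 59.6 → 60
  B: 233 + 0.28×(128−233) = 233 − 29.4 = 203.6 → 204
After the tone: rgb(36, 60, 204) = #243CCC.
Lerp each channel 80% toward 128:
  R: 36 + 0.8×(128−36) = 36 + 73.6 = 109.6 → 110
  G: 60 + 54.4 = 114.4 → 114
  B: 204 + 0.8×(128−204) = 204 − 60.8 = 143.2 → 143
rgb(110, 114, 143) = #6E728F.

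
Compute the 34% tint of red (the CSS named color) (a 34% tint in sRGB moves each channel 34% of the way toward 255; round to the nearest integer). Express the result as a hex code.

#FF5757

CSS red is rgb(255, 0, 0).
Lerp each channel 34% toward 255:
  R: 255 + 0 = 255 → 255
  G: 0 + 0.34×(255−0) = 0 + 86.7 = 86.7 → 87
  B: 0 + 86.7 = 86.7 → 87
rgb(255, 87, 87) = #FF5757.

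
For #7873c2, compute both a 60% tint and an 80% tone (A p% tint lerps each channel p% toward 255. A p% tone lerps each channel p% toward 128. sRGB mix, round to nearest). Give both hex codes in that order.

#7873c2 is rgb(120, 115, 194).
60% tint:
  R: 120 + 81 = 201 → 201
  G: 115 + 0.6×(255−115) = 115 + 84 = 199 → 199
  B: 194 + 0.6×(255−194) = 194 + 36.6 = 230.6 → 231
  → #c9c7e7
80% tone:
  R: 120 + 0.8×(128−120) = 120 + 6.4 = 126.4 → 126
  G: 115 + 0.8×(128−115) = 115 + 10.4 = 125.4 → 125
  B: 194 + 0.8×(128−194) = 194 − 52.8 = 141.2 → 141
  → #7e7d8d

#c9c7e7, #7e7d8d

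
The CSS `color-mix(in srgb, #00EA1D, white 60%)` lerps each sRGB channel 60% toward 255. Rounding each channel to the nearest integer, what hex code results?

#99F7A5

#00EA1D is rgb(0, 234, 29).
A 60% tint moves each channel 60% toward 255:
  R: 0 + 0.6×(255−0) = 0 + 153 = 153 → 153
  G: 234 + 0.6×(255−234) = 234 + 12.6 = 246.6 → 247
  B: 29 + 0.6×(255−29) = 29 + 135.6 = 164.6 → 165
rgb(153, 247, 165) = #99F7A5.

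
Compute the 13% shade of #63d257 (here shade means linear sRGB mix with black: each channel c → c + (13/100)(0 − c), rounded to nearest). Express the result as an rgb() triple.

#63d257 is rgb(99, 210, 87).
A 13% shade moves each channel 13% toward 0:
  R: 99 − 12.87 = 86.13 → 86
  G: 210 + 0.13×(0−210) = 210 − 27.3 = 182.7 → 183
  B: 87 + 0.13×(0−87) = 87 − 11.31 = 75.69 → 76

rgb(86, 183, 76)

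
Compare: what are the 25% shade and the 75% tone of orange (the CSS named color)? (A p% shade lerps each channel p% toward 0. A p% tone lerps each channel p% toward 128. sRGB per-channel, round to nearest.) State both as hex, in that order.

CSS orange is rgb(255, 165, 0).
25% shade:
  R: 255 − 63.75 = 191.25 → 191
  G: 165 + 0.25×(0−165) = 165 − 41.25 = 123.75 → 124
  B: 0 + 0.25×(0−0) = 0 + 0 = 0 → 0
  → #BF7C00
75% tone:
  R: 255 + 0.75×(128−255) = 255 − 95.25 = 159.75 → 160
  G: 165 − 27.75 = 137.25 → 137
  B: 0 + 96 = 96 → 96
  → #A08960

#BF7C00, #A08960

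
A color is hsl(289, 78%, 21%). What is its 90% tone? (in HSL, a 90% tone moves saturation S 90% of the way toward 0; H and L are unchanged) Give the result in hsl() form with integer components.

S moves 90% from 78 toward 0: 78 − 70.2 = 7.8 → 8.
H and L are unchanged.

hsl(289, 8%, 21%)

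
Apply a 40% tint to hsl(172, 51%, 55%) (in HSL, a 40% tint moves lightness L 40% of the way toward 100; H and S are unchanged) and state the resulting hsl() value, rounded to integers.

hsl(172, 51%, 73%)

L moves 40% from 55 toward 100: 55 + 18 = 73 → 73.
H and S are unchanged.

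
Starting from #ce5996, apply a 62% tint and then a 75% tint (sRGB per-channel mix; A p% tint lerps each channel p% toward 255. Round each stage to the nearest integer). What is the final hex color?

#ce5996 is rgb(206, 89, 150).
Per channel, c → c + 0.62(255 − c):
  R: 206 + 0.62×(255−206) = 206 + 30.38 = 236.38 → 236
  G: 89 + 0.62×(255−89) = 89 + 102.92 = 191.92 → 192
  B: 150 + 65.1 = 215.1 → 215
After the tint: rgb(236, 192, 215) = #ecc0d7.
A 75% tint moves each channel 75% toward 255:
  R: 236 + 0.75×(255−236) = 236 + 14.25 = 250.25 → 250
  G: 192 + 0.75×(255−192) = 192 + 47.25 = 239.25 → 239
  B: 215 + 0.75×(255−215) = 215 + 30 = 245 → 245
rgb(250, 239, 245) = #faeff5.

#faeff5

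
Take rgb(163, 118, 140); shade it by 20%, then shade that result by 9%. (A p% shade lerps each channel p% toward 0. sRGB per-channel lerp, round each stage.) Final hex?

A 20% shade moves each channel 20% toward 0:
  R: 163 + 0.2×(0−163) = 163 − 32.6 = 130.4 → 130
  G: 118 − 23.6 = 94.4 → 94
  B: 140 − 28 = 112 → 112
After the shade: rgb(130, 94, 112) = #825E70.
Per channel, c → c + 0.09(0 − c):
  R: 130 + 0.09×(0−130) = 130 − 11.7 = 118.3 → 118
  G: 94 + 0.09×(0−94) = 94 − 8.46 = 85.54 → 86
  B: 112 − 10.08 = 101.92 → 102
rgb(118, 86, 102) = #765666.

#765666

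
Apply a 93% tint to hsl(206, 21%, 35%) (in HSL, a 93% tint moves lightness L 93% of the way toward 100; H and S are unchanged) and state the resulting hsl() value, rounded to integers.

hsl(206, 21%, 95%)

L moves 93% from 35 toward 100: 35 + 60.45 = 95.45 → 95.
H and S are unchanged.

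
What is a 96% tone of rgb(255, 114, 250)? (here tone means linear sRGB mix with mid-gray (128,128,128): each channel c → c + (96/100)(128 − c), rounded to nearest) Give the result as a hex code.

Lerp each channel 96% toward 128:
  R: 255 + 0.96×(128−255) = 255 − 121.92 = 133.08 → 133
  G: 114 + 0.96×(128−114) = 114 + 13.44 = 127.44 → 127
  B: 250 + 0.96×(128−250) = 250 − 117.12 = 132.88 → 133
rgb(133, 127, 133) = #857F85.

#857F85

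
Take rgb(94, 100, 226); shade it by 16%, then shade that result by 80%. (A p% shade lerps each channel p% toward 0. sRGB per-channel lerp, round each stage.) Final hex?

#101126

Lerp each channel 16% toward 0:
  R: 94 + 0.16×(0−94) = 94 − 15.04 = 78.96 → 79
  G: 100 + 0.16×(0−100) = 100 − 16 = 84 → 84
  B: 226 + 0.16×(0−226) = 226 − 36.16 = 189.84 → 190
After the shade: rgb(79, 84, 190) = #4F54BE.
Lerp each channel 80% toward 0:
  R: 79 + 0.8×(0−79) = 79 − 63.2 = 15.8 → 16
  G: 84 + 0.8×(0−84) = 84 − 67.2 = 16.8 → 17
  B: 190 + 0.8×(0−190) = 190 − 152 = 38 → 38
rgb(16, 17, 38) = #101126.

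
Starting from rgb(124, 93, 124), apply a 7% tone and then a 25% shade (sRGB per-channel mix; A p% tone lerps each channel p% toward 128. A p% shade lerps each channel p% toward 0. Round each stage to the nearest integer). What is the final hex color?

A 7% tone moves each channel 7% toward 128:
  R: 124 + 0.07×(128−124) = 124 + 0.28 = 124.28 → 124
  G: 93 + 0.07×(128−93) = 93 + 2.45 = 95.45 → 95
  B: 124 + 0.28 = 124.28 → 124
After the tone: rgb(124, 95, 124) = #7c5f7c.
Per channel, c → c + 0.25(0 − c):
  R: 124 − 31 = 93 → 93
  G: 95 + 0.25×(0−95) = 95 − 23.75 = 71.25 → 71
  B: 124 + 0.25×(0−124) = 124 − 31 = 93 → 93
rgb(93, 71, 93) = #5d475d.

#5d475d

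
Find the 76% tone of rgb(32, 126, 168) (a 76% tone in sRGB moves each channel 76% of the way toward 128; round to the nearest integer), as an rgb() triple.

A 76% tone moves each channel 76% toward 128:
  R: 32 + 72.96 = 104.96 → 105
  G: 126 + 0.76×(128−126) = 126 + 1.52 = 127.52 → 128
  B: 168 + 0.76×(128−168) = 168 − 30.4 = 137.6 → 138

rgb(105, 128, 138)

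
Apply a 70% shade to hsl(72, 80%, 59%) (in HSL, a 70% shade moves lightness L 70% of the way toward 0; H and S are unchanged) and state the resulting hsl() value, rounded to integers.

hsl(72, 80%, 18%)

L moves 70% from 59 toward 0: 59 − 41.3 = 17.7 → 18.
H and S are unchanged.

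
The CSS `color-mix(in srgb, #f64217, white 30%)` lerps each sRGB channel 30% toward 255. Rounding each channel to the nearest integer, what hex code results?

#f97b5d

#f64217 is rgb(246, 66, 23).
Lerp each channel 30% toward 255:
  R: 246 + 0.3×(255−246) = 246 + 2.7 = 248.7 → 249
  G: 66 + 0.3×(255−66) = 66 + 56.7 = 122.7 → 123
  B: 23 + 0.3×(255−23) = 23 + 69.6 = 92.6 → 93
rgb(249, 123, 93) = #f97b5d.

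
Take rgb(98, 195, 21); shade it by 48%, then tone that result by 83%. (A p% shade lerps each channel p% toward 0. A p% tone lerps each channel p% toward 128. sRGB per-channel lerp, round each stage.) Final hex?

#737b6c

A 48% shade moves each channel 48% toward 0:
  R: 98 + 0.48×(0−98) = 98 − 47.04 = 50.96 → 51
  G: 195 + 0.48×(0−195) = 195 − 93.6 = 101.4 → 101
  B: 21 + 0.48×(0−21) = 21 − 10.08 = 10.92 → 11
After the shade: rgb(51, 101, 11) = #33650b.
An 83% tone moves each channel 83% toward 128:
  R: 51 + 63.91 = 114.91 → 115
  G: 101 + 0.83×(128−101) = 101 + 22.41 = 123.41 → 123
  B: 11 + 0.83×(128−11) = 11 + 97.11 = 108.11 → 108
rgb(115, 123, 108) = #737b6c.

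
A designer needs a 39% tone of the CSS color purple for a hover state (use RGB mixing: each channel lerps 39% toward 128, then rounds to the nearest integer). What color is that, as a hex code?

CSS purple is rgb(128, 0, 128).
Lerp each channel 39% toward 128:
  R: 128 + 0.39×(128−128) = 128 + 0 = 128 → 128
  G: 0 + 0.39×(128−0) = 0 + 49.92 = 49.92 → 50
  B: 128 + 0.39×(128−128) = 128 + 0 = 128 → 128
rgb(128, 50, 128) = #803280.

#803280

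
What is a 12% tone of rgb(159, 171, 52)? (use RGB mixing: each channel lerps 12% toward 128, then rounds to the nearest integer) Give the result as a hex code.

A 12% tone moves each channel 12% toward 128:
  R: 159 + 0.12×(128−159) = 159 − 3.72 = 155.28 → 155
  G: 171 + 0.12×(128−171) = 171 − 5.16 = 165.84 → 166
  B: 52 + 0.12×(128−52) = 52 + 9.12 = 61.12 → 61
rgb(155, 166, 61) = #9ba63d.

#9ba63d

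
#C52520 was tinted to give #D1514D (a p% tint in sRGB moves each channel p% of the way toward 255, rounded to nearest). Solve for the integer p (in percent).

20%

#C52520 is rgb(197, 37, 32); #D1514D is rgb(209, 81, 77).
On the B channel (widest range): 77 ≈ 32 + (p/100)(255 − 32), so p ≈ 100×(77 − 32)/(255 − 32) = 4500/223 = 20.18.
p = 20 reproduces all three channels after rounding.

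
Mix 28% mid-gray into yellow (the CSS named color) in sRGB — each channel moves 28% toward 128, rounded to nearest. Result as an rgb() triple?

CSS yellow is rgb(255, 255, 0).
A 28% tone moves each channel 28% toward 128:
  R: 255 + 0.28×(128−255) = 255 − 35.56 = 219.44 → 219
  G: 255 + 0.28×(128−255) = 255 − 35.56 = 219.44 → 219
  B: 0 + 35.84 = 35.84 → 36

rgb(219, 219, 36)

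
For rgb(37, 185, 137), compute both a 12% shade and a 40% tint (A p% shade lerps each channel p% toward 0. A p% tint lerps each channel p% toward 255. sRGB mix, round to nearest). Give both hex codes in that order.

12% shade:
  R: 37 + 0.12×(0−37) = 37 − 4.44 = 32.56 → 33
  G: 185 + 0.12×(0−185) = 185 − 22.2 = 162.8 → 163
  B: 137 + 0.12×(0−137) = 137 − 16.44 = 120.56 → 121
  → #21a379
40% tint:
  R: 37 + 0.4×(255−37) = 37 + 87.2 = 124.2 → 124
  G: 185 + 0.4×(255−185) = 185 + 28 = 213 → 213
  B: 137 + 0.4×(255−137) = 137 + 47.2 = 184.2 → 184
  → #7cd5b8

#21a379, #7cd5b8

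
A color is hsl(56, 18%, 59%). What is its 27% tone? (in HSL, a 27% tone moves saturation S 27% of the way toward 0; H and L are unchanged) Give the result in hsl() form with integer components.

S moves 27% from 18 toward 0: 18 − 4.86 = 13.14 → 13.
H and L are unchanged.

hsl(56, 13%, 59%)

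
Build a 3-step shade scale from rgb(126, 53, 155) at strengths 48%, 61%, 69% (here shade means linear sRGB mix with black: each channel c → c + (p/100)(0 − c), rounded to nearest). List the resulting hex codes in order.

48%: (126 − 60.48 = 65.52→66, 53 − 25.44 = 27.56→28, 155 − 74.4 = 80.6→81) → #421C51
61%: (126 − 76.86 = 49.14→49, 53 − 32.33 = 20.67→21, 155 − 94.55 = 60.45→60) → #31153C
69%: (126 − 86.94 = 39.06→39, 53 − 36.57 = 16.43→16, 155 − 106.95 = 48.05→48) → #271030

#421C51, #31153C, #271030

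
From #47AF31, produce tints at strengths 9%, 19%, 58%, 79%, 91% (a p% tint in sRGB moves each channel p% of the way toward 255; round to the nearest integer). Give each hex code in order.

#58B644, #6ABE58, #B2DDA8, #D8EED4, #EEF8EC

#47AF31 is rgb(71, 175, 49).
9%: (71 + 16.56 = 87.56→88, 175 + 7.2 = 182.2→182, 49 + 18.54 = 67.54→68) → #58B644
19%: (71 + 34.96 = 105.96→106, 175 + 15.2 = 190.2→190, 49 + 39.14 = 88.14→88) → #6ABE58
58%: (71 + 106.72 = 177.72→178, 175 + 46.4 = 221.4→221, 49 + 119.48 = 168.48→168) → #B2DDA8
79%: (71 + 145.36 = 216.36→216, 175 + 63.2 = 238.2→238, 49 + 162.74 = 211.74→212) → #D8EED4
91%: (71 + 167.44 = 238.44→238, 175 + 72.8 = 247.8→248, 49 + 187.46 = 236.46→236) → #EEF8EC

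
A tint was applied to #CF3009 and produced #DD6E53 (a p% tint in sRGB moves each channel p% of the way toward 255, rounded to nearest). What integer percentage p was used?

30%

#CF3009 is rgb(207, 48, 9); #DD6E53 is rgb(221, 110, 83).
On the B channel (widest range): 83 ≈ 9 + (p/100)(255 − 9), so p ≈ 100×(83 − 9)/(255 − 9) = 7400/246 = 30.08.
p = 30 reproduces all three channels after rounding.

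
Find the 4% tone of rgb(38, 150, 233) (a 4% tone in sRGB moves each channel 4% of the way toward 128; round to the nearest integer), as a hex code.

A 4% tone moves each channel 4% toward 128:
  R: 38 + 3.6 = 41.6 → 42
  G: 150 − 0.88 = 149.12 → 149
  B: 233 − 4.2 = 228.8 → 229
rgb(42, 149, 229) = #2A95E5.

#2A95E5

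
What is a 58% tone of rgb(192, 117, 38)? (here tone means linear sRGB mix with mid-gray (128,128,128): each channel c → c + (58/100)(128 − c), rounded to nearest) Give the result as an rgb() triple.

A 58% tone moves each channel 58% toward 128:
  R: 192 − 37.12 = 154.88 → 155
  G: 117 + 0.58×(128−117) = 117 + 6.38 = 123.38 → 123
  B: 38 + 0.58×(128−38) = 38 + 52.2 = 90.2 → 90

rgb(155, 123, 90)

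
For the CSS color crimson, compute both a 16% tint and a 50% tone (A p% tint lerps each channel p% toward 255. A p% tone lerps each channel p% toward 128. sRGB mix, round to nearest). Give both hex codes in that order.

#e23a5b, #ae4a5e

CSS crimson is rgb(220, 20, 60).
16% tint:
  R: 220 + 0.16×(255−220) = 220 + 5.6 = 225.6 → 226
  G: 20 + 37.6 = 57.6 → 58
  B: 60 + 0.16×(255−60) = 60 + 31.2 = 91.2 → 91
  → #e23a5b
50% tone:
  R: 220 − 46 = 174 → 174
  G: 20 + 0.5×(128−20) = 20 + 54 = 74 → 74
  B: 60 + 34 = 94 → 94
  → #ae4a5e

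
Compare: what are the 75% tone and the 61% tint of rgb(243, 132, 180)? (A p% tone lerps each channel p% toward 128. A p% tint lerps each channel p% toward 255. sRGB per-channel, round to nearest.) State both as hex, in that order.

75% tone:
  R: 243 + 0.75×(128−243) = 243 − 86.25 = 156.75 → 157
  G: 132 − 3 = 129 → 129
  B: 180 − 39 = 141 → 141
  → #9D818D
61% tint:
  R: 243 + 0.61×(255−243) = 243 + 7.32 = 250.32 → 250
  G: 132 + 0.61×(255−132) = 132 + 75.03 = 207.03 → 207
  B: 180 + 45.75 = 225.75 → 226
  → #FACFE2

#9D818D, #FACFE2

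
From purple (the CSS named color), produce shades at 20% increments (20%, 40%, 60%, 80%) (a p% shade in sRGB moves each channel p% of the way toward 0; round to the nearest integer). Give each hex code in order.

#660066, #4d004d, #330033, #1a001a

CSS purple is rgb(128, 0, 128).
20%: (128 − 25.6 = 102.4→102, 0→0, 128 − 25.6 = 102.4→102) → #660066
40%: (128 − 51.2 = 76.8→77, 0→0, 128 − 51.2 = 76.8→77) → #4d004d
60%: (128 − 76.8 = 51.2→51, 0→0, 128 − 76.8 = 51.2→51) → #330033
80%: (128 − 102.4 = 25.6→26, 0→0, 128 − 102.4 = 25.6→26) → #1a001a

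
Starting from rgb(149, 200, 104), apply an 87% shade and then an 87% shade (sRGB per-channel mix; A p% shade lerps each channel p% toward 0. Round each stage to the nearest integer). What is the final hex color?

#020302

An 87% shade moves each channel 87% toward 0:
  R: 149 + 0.87×(0−149) = 149 − 129.63 = 19.37 → 19
  G: 200 + 0.87×(0−200) = 200 − 174 = 26 → 26
  B: 104 − 90.48 = 13.52 → 14
After the shade: rgb(19, 26, 14) = #131A0E.
Per channel, c → c + 0.87(0 − c):
  R: 19 + 0.87×(0−19) = 19 − 16.53 = 2.47 → 2
  G: 26 − 22.62 = 3.38 → 3
  B: 14 + 0.87×(0−14) = 14 − 12.18 = 1.82 → 2
rgb(2, 3, 2) = #020302.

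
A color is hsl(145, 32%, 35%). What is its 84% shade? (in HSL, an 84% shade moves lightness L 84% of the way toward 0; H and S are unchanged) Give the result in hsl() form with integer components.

hsl(145, 32%, 6%)

L moves 84% from 35 toward 0: 35 − 29.4 = 5.6 → 6.
H and S are unchanged.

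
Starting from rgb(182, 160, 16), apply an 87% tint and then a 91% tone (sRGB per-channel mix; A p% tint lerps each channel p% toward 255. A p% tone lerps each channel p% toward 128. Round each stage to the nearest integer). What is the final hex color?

#8b8a89

Lerp each channel 87% toward 255:
  R: 182 + 0.87×(255−182) = 182 + 63.51 = 245.51 → 246
  G: 160 + 0.87×(255−160) = 160 + 82.65 = 242.65 → 243
  B: 16 + 207.93 = 223.93 → 224
After the tint: rgb(246, 243, 224) = #f6f3e0.
Per channel, c → c + 0.91(128 − c):
  R: 246 − 107.38 = 138.62 → 139
  G: 243 + 0.91×(128−243) = 243 − 104.65 = 138.35 → 138
  B: 224 − 87.36 = 136.64 → 137
rgb(139, 138, 137) = #8b8a89.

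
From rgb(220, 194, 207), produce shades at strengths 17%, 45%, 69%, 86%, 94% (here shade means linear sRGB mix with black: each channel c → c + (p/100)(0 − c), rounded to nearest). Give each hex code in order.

17%: (220 − 37.4 = 182.6→183, 194 − 32.98 = 161.02→161, 207 − 35.19 = 171.81→172) → #B7A1AC
45%: (220 − 99 = 121→121, 194 − 87.3 = 106.7→107, 207 − 93.15 = 113.85→114) → #796B72
69%: (220 − 151.8 = 68.2→68, 194 − 133.86 = 60.14→60, 207 − 142.83 = 64.17→64) → #443C40
86%: (220 − 189.2 = 30.8→31, 194 − 166.84 = 27.16→27, 207 − 178.02 = 28.98→29) → #1F1B1D
94%: (220 − 206.8 = 13.2→13, 194 − 182.36 = 11.64→12, 207 − 194.58 = 12.42→12) → #0D0C0C

#B7A1AC, #796B72, #443C40, #1F1B1D, #0D0C0C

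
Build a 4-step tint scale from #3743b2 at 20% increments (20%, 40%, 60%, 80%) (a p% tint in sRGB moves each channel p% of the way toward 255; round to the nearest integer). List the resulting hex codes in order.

#3743b2 is rgb(55, 67, 178).
20%: (55 + 40 = 95→95, 67 + 37.6 = 104.6→105, 178 + 15.4 = 193.4→193) → #5f69c1
40%: (55 + 80 = 135→135, 67 + 75.2 = 142.2→142, 178 + 30.8 = 208.8→209) → #878ed1
60%: (55 + 120 = 175→175, 67 + 112.8 = 179.8→180, 178 + 46.2 = 224.2→224) → #afb4e0
80%: (55 + 160 = 215→215, 67 + 150.4 = 217.4→217, 178 + 61.6 = 239.6→240) → #d7d9f0

#5f69c1, #878ed1, #afb4e0, #d7d9f0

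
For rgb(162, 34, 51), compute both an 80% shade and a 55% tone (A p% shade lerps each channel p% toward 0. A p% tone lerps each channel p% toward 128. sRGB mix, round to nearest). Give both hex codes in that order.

80% shade:
  R: 162 + 0.8×(0−162) = 162 − 129.6 = 32.4 → 32
  G: 34 − 27.2 = 6.8 → 7
  B: 51 − 40.8 = 10.2 → 10
  → #20070a
55% tone:
  R: 162 + 0.55×(128−162) = 162 − 18.7 = 143.3 → 143
  G: 34 + 0.55×(128−34) = 34 + 51.7 = 85.7 → 86
  B: 51 + 0.55×(128−51) = 51 + 42.35 = 93.35 → 93
  → #8f565d

#20070a, #8f565d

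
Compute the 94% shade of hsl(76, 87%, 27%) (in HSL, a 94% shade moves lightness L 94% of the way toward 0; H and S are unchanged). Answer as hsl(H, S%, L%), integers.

L moves 94% from 27 toward 0: 27 − 25.38 = 1.62 → 2.
H and S are unchanged.

hsl(76, 87%, 2%)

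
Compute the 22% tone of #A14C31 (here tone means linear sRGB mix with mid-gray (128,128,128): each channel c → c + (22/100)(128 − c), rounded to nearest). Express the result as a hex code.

#9A5742

#A14C31 is rgb(161, 76, 49).
Lerp each channel 22% toward 128:
  R: 161 − 7.26 = 153.74 → 154
  G: 76 + 0.22×(128−76) = 76 + 11.44 = 87.44 → 87
  B: 49 + 0.22×(128−49) = 49 + 17.38 = 66.38 → 66
rgb(154, 87, 66) = #9A5742.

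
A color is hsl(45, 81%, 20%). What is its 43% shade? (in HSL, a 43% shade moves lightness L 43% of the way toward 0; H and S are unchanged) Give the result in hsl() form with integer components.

L moves 43% from 20 toward 0: 20 − 8.6 = 11.4 → 11.
H and S are unchanged.

hsl(45, 81%, 11%)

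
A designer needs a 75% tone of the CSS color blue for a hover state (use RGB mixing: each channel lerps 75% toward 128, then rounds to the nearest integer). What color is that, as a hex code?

#6060a0

CSS blue is rgb(0, 0, 255).
Per channel, c → c + 0.75(128 − c):
  R: 0 + 96 = 96 → 96
  G: 0 + 96 = 96 → 96
  B: 255 + 0.75×(128−255) = 255 − 95.25 = 159.75 → 160
rgb(96, 96, 160) = #6060a0.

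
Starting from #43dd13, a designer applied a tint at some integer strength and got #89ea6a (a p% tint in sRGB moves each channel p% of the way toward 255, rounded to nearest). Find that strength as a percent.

37%

#43dd13 is rgb(67, 221, 19); #89ea6a is rgb(137, 234, 106).
On the B channel (widest range): 106 ≈ 19 + (p/100)(255 − 19), so p ≈ 100×(106 − 19)/(255 − 19) = 8700/236 = 36.86.
p = 37 reproduces all three channels after rounding.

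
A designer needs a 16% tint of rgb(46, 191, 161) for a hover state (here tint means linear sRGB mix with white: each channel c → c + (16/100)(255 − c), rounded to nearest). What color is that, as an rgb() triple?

Per channel, c → c + 0.16(255 − c):
  R: 46 + 33.44 = 79.44 → 79
  G: 191 + 0.16×(255−191) = 191 + 10.24 = 201.24 → 201
  B: 161 + 15.04 = 176.04 → 176

rgb(79, 201, 176)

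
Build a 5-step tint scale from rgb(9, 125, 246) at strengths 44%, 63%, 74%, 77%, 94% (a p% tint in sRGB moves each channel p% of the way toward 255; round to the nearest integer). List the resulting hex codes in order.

#75B6FA, #A4CFFC, #BFDDFD, #C6E1FD, #F0F7FE

44%: (9 + 108.24 = 117.24→117, 125 + 57.2 = 182.2→182, 246 + 3.96 = 249.96→250) → #75B6FA
63%: (9 + 154.98 = 163.98→164, 125 + 81.9 = 206.9→207, 246 + 5.67 = 251.67→252) → #A4CFFC
74%: (9 + 182.04 = 191.04→191, 125 + 96.2 = 221.2→221, 246 + 6.66 = 252.66→253) → #BFDDFD
77%: (9 + 189.42 = 198.42→198, 125 + 100.1 = 225.1→225, 246 + 6.93 = 252.93→253) → #C6E1FD
94%: (9 + 231.24 = 240.24→240, 125 + 122.2 = 247.2→247, 246 + 8.46 = 254.46→254) → #F0F7FE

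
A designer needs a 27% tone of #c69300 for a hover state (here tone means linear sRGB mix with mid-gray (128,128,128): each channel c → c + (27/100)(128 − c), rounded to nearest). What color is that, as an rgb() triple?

rgb(179, 142, 35)

#c69300 is rgb(198, 147, 0).
Per channel, c → c + 0.27(128 − c):
  R: 198 + 0.27×(128−198) = 198 − 18.9 = 179.1 → 179
  G: 147 + 0.27×(128−147) = 147 − 5.13 = 141.87 → 142
  B: 0 + 0.27×(128−0) = 0 + 34.56 = 34.56 → 35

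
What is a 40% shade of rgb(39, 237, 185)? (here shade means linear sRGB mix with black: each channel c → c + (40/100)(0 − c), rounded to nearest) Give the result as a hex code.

#178e6f

A 40% shade moves each channel 40% toward 0:
  R: 39 − 15.6 = 23.4 → 23
  G: 237 + 0.4×(0−237) = 237 − 94.8 = 142.2 → 142
  B: 185 − 74 = 111 → 111
rgb(23, 142, 111) = #178e6f.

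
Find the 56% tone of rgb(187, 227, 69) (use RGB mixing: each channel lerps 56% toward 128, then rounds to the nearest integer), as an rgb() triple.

Lerp each channel 56% toward 128:
  R: 187 − 33.04 = 153.96 → 154
  G: 227 + 0.56×(128−227) = 227 − 55.44 = 171.56 → 172
  B: 69 + 0.56×(128−69) = 69 + 33.04 = 102.04 → 102

rgb(154, 172, 102)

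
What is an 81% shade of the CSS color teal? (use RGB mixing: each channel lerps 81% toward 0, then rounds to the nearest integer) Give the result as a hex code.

CSS teal is rgb(0, 128, 128).
Lerp each channel 81% toward 0:
  R: 0 + 0 = 0 → 0
  G: 128 − 103.68 = 24.32 → 24
  B: 128 + 0.81×(0−128) = 128 − 103.68 = 24.32 → 24
rgb(0, 24, 24) = #001818.

#001818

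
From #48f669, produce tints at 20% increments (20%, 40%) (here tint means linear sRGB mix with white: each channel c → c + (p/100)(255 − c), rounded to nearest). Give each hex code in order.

#48f669 is rgb(72, 246, 105).
20%: (72 + 36.6 = 108.6→109, 246 + 1.8 = 247.8→248, 105 + 30 = 135→135) → #6df887
40%: (72 + 73.2 = 145.2→145, 246 + 3.6 = 249.6→250, 105 + 60 = 165→165) → #91faa5

#6df887, #91faa5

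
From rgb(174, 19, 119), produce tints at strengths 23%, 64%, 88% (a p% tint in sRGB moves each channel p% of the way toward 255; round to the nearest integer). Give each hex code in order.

23%: (174 + 18.63 = 192.63→193, 19 + 54.28 = 73.28→73, 119 + 31.28 = 150.28→150) → #C14996
64%: (174 + 51.84 = 225.84→226, 19 + 151.04 = 170.04→170, 119 + 87.04 = 206.04→206) → #E2AACE
88%: (174 + 71.28 = 245.28→245, 19 + 207.68 = 226.68→227, 119 + 119.68 = 238.68→239) → #F5E3EF

#C14996, #E2AACE, #F5E3EF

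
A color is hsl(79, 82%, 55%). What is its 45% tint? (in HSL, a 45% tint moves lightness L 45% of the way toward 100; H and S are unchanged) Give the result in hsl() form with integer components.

hsl(79, 82%, 75%)

L moves 45% from 55 toward 100: 55 + 20.25 = 75.25 → 75.
H and S are unchanged.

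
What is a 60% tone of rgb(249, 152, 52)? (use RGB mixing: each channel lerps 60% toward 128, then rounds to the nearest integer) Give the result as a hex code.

#B08A62

Per channel, c → c + 0.6(128 − c):
  R: 249 − 72.6 = 176.4 → 176
  G: 152 + 0.6×(128−152) = 152 − 14.4 = 137.6 → 138
  B: 52 + 45.6 = 97.6 → 98
rgb(176, 138, 98) = #B08A62.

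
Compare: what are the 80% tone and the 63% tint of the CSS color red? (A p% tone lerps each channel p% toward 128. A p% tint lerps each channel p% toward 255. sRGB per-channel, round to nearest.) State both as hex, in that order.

CSS red is rgb(255, 0, 0).
80% tone:
  R: 255 − 101.6 = 153.4 → 153
  G: 0 + 102.4 = 102.4 → 102
  B: 0 + 102.4 = 102.4 → 102
  → #996666
63% tint:
  R: 255 + 0 = 255 → 255
  G: 0 + 0.63×(255−0) = 0 + 160.65 = 160.65 → 161
  B: 0 + 0.63×(255−0) = 0 + 160.65 = 160.65 → 161
  → #ffa1a1

#996666, #ffa1a1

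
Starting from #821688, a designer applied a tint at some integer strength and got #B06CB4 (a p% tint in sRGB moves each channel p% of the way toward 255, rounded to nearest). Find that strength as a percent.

#821688 is rgb(130, 22, 136); #B06CB4 is rgb(176, 108, 180).
On the G channel (widest range): 108 ≈ 22 + (p/100)(255 − 22), so p ≈ 100×(108 − 22)/(255 − 22) = 8600/233 = 36.91.
p = 37 reproduces all three channels after rounding.

37%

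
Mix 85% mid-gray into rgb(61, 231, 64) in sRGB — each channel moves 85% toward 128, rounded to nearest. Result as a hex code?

#768f76

An 85% tone moves each channel 85% toward 128:
  R: 61 + 0.85×(128−61) = 61 + 56.95 = 117.95 → 118
  G: 231 + 0.85×(128−231) = 231 − 87.55 = 143.45 → 143
  B: 64 + 54.4 = 118.4 → 118
rgb(118, 143, 118) = #768f76.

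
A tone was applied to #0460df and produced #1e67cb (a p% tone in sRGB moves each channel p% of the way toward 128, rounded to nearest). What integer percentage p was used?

21%

#0460df is rgb(4, 96, 223); #1e67cb is rgb(30, 103, 203).
On the R channel (widest range): 30 ≈ 4 + (p/100)(128 − 4), so p ≈ 100×(30 − 4)/(128 − 4) = 2600/124 = 20.97.
p = 21 reproduces all three channels after rounding.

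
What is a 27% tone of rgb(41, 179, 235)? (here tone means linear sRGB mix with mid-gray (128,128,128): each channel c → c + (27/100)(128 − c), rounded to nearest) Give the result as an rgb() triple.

Per channel, c → c + 0.27(128 − c):
  R: 41 + 0.27×(128−41) = 41 + 23.49 = 64.49 → 64
  G: 179 + 0.27×(128−179) = 179 − 13.77 = 165.23 → 165
  B: 235 + 0.27×(128−235) = 235 − 28.89 = 206.11 → 206

rgb(64, 165, 206)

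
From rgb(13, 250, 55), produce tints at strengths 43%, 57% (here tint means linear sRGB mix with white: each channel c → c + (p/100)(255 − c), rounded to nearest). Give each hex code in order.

43%: (13 + 104.06 = 117.06→117, 250 + 2.15 = 252.15→252, 55 + 86 = 141→141) → #75FC8D
57%: (13 + 137.94 = 150.94→151, 250 + 2.85 = 252.85→253, 55 + 114 = 169→169) → #97FDA9

#75FC8D, #97FDA9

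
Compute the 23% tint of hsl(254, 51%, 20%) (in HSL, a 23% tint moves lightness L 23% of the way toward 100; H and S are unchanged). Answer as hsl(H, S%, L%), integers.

hsl(254, 51%, 38%)

L moves 23% from 20 toward 100: 20 + 18.4 = 38.4 → 38.
H and S are unchanged.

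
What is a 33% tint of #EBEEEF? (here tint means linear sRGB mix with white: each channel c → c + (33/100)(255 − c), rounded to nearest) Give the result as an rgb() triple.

rgb(242, 244, 244)

#EBEEEF is rgb(235, 238, 239).
Per channel, c → c + 0.33(255 − c):
  R: 235 + 6.6 = 241.6 → 242
  G: 238 + 5.61 = 243.61 → 244
  B: 239 + 5.28 = 244.28 → 244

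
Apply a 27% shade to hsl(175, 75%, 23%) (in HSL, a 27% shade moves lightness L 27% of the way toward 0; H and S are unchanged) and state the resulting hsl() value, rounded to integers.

hsl(175, 75%, 17%)

L moves 27% from 23 toward 0: 23 − 6.21 = 16.79 → 17.
H and S are unchanged.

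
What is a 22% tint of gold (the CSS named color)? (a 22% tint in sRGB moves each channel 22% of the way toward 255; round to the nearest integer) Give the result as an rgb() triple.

CSS gold is rgb(255, 215, 0).
A 22% tint moves each channel 22% toward 255:
  R: 255 + 0.22×(255−255) = 255 + 0 = 255 → 255
  G: 215 + 8.8 = 223.8 → 224
  B: 0 + 56.1 = 56.1 → 56

rgb(255, 224, 56)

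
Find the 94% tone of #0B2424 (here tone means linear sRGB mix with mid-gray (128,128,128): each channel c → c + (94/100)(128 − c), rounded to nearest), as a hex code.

#0B2424 is rgb(11, 36, 36).
Lerp each channel 94% toward 128:
  R: 11 + 109.98 = 120.98 → 121
  G: 36 + 0.94×(128−36) = 36 + 86.48 = 122.48 → 122
  B: 36 + 0.94×(128−36) = 36 + 86.48 = 122.48 → 122
rgb(121, 122, 122) = #797A7A.

#797A7A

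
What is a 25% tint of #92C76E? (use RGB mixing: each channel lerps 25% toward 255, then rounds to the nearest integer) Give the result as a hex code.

#92C76E is rgb(146, 199, 110).
A 25% tint moves each channel 25% toward 255:
  R: 146 + 27.25 = 173.25 → 173
  G: 199 + 0.25×(255−199) = 199 + 14 = 213 → 213
  B: 110 + 0.25×(255−110) = 110 + 36.25 = 146.25 → 146
rgb(173, 213, 146) = #ADD592.

#ADD592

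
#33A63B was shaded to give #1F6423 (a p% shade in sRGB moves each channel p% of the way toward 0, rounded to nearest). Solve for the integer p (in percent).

#33A63B is rgb(51, 166, 59); #1F6423 is rgb(31, 100, 35).
On the G channel (widest range): 100 ≈ 166 + (p/100)(0 − 166), so p ≈ 100×(100 − 166)/(0 − 166) = -6600/-166 = 39.76.
p = 40 reproduces all three channels after rounding.

40%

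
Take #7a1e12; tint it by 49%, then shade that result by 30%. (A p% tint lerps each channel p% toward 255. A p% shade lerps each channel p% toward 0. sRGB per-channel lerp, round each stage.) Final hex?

#7a1e12 is rgb(122, 30, 18).
Per channel, c → c + 0.49(255 − c):
  R: 122 + 0.49×(255−122) = 122 + 65.17 = 187.17 → 187
  G: 30 + 110.25 = 140.25 → 140
  B: 18 + 0.49×(255−18) = 18 + 116.13 = 134.13 → 134
After the tint: rgb(187, 140, 134) = #bb8c86.
A 30% shade moves each channel 30% toward 0:
  R: 187 − 56.1 = 130.9 → 131
  G: 140 − 42 = 98 → 98
  B: 134 + 0.3×(0−134) = 134 − 40.2 = 93.8 → 94
rgb(131, 98, 94) = #83625e.

#83625e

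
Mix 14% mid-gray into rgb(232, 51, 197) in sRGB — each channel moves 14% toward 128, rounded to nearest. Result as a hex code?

#D93EBB

Lerp each channel 14% toward 128:
  R: 232 + 0.14×(128−232) = 232 − 14.56 = 217.44 → 217
  G: 51 + 0.14×(128−51) = 51 + 10.78 = 61.78 → 62
  B: 197 + 0.14×(128−197) = 197 − 9.66 = 187.34 → 187
rgb(217, 62, 187) = #D93EBB.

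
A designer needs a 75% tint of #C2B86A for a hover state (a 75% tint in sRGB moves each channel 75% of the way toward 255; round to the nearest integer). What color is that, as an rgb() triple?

#C2B86A is rgb(194, 184, 106).
Lerp each channel 75% toward 255:
  R: 194 + 45.75 = 239.75 → 240
  G: 184 + 53.25 = 237.25 → 237
  B: 106 + 0.75×(255−106) = 106 + 111.75 = 217.75 → 218

rgb(240, 237, 218)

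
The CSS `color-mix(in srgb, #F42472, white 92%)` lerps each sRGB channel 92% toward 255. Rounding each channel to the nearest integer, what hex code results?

#F42472 is rgb(244, 36, 114).
Lerp each channel 92% toward 255:
  R: 244 + 0.92×(255−244) = 244 + 10.12 = 254.12 → 254
  G: 36 + 0.92×(255−36) = 36 + 201.48 = 237.48 → 237
  B: 114 + 129.72 = 243.72 → 244
rgb(254, 237, 244) = #FEEDF4.

#FEEDF4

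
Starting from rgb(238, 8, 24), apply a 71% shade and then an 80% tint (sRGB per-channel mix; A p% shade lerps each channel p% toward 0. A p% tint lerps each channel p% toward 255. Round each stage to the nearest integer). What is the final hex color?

#DACCCD

A 71% shade moves each channel 71% toward 0:
  R: 238 − 168.98 = 69.02 → 69
  G: 8 + 0.71×(0−8) = 8 − 5.68 = 2.32 → 2
  B: 24 + 0.71×(0−24) = 24 − 17.04 = 6.96 → 7
After the shade: rgb(69, 2, 7) = #450207.
Lerp each channel 80% toward 255:
  R: 69 + 148.8 = 217.8 → 218
  G: 2 + 0.8×(255−2) = 2 + 202.4 = 204.4 → 204
  B: 7 + 198.4 = 205.4 → 205
rgb(218, 204, 205) = #DACCCD.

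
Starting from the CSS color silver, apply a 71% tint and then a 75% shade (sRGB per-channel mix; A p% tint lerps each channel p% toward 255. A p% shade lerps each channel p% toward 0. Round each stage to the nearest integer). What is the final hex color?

#3B3B3B

CSS silver is rgb(192, 192, 192).
A 71% tint moves each channel 71% toward 255:
  R: 192 + 0.71×(255−192) = 192 + 44.73 = 236.73 → 237
  G: 192 + 44.73 = 236.73 → 237
  B: 192 + 44.73 = 236.73 → 237
After the tint: rgb(237, 237, 237) = #EDEDED.
Per channel, c → c + 0.75(0 − c):
  R: 237 − 177.75 = 59.25 → 59
  G: 237 − 177.75 = 59.25 → 59
  B: 237 − 177.75 = 59.25 → 59
rgb(59, 59, 59) = #3B3B3B.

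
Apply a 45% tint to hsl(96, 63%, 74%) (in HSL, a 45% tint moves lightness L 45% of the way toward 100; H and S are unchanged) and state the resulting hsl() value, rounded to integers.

L moves 45% from 74 toward 100: 74 + 11.7 = 85.7 → 86.
H and S are unchanged.

hsl(96, 63%, 86%)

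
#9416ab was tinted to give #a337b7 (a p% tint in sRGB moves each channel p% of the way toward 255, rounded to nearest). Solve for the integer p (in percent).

14%

#9416ab is rgb(148, 22, 171); #a337b7 is rgb(163, 55, 183).
On the G channel (widest range): 55 ≈ 22 + (p/100)(255 − 22), so p ≈ 100×(55 − 22)/(255 − 22) = 3300/233 = 14.16.
p = 14 reproduces all three channels after rounding.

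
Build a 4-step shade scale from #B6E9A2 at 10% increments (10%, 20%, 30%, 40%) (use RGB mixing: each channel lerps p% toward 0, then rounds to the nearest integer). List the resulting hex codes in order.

#A4D292, #92BA82, #7FA371, #6D8C61

#B6E9A2 is rgb(182, 233, 162).
10%: (182 − 18.2 = 163.8→164, 233 − 23.3 = 209.7→210, 162 − 16.2 = 145.8→146) → #A4D292
20%: (182 − 36.4 = 145.6→146, 233 − 46.6 = 186.4→186, 162 − 32.4 = 129.6→130) → #92BA82
30%: (182 − 54.6 = 127.4→127, 233 − 69.9 = 163.1→163, 162 − 48.6 = 113.4→113) → #7FA371
40%: (182 − 72.8 = 109.2→109, 233 − 93.2 = 139.8→140, 162 − 64.8 = 97.2→97) → #6D8C61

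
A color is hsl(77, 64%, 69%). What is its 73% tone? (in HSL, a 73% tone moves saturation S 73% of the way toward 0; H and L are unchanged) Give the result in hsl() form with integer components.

hsl(77, 17%, 69%)

S moves 73% from 64 toward 0: 64 − 46.72 = 17.28 → 17.
H and L are unchanged.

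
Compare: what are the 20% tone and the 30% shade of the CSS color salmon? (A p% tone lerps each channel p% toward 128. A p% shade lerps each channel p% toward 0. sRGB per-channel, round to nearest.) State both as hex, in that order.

CSS salmon is rgb(250, 128, 114).
20% tone:
  R: 250 − 24.4 = 225.6 → 226
  G: 128 + 0.2×(128−128) = 128 + 0 = 128 → 128
  B: 114 + 0.2×(128−114) = 114 + 2.8 = 116.8 → 117
  → #E28075
30% shade:
  R: 250 − 75 = 175 → 175
  G: 128 + 0.3×(0−128) = 128 − 38.4 = 89.6 → 90
  B: 114 + 0.3×(0−114) = 114 − 34.2 = 79.8 → 80
  → #AF5A50

#E28075, #AF5A50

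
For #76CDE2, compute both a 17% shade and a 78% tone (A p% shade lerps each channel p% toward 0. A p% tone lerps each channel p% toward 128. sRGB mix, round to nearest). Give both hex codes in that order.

#76CDE2 is rgb(118, 205, 226).
17% shade:
  R: 118 − 20.06 = 97.94 → 98
  G: 205 − 34.85 = 170.15 → 170
  B: 226 + 0.17×(0−226) = 226 − 38.42 = 187.58 → 188
  → #62AABC
78% tone:
  R: 118 + 7.8 = 125.8 → 126
  G: 205 + 0.78×(128−205) = 205 − 60.06 = 144.94 → 145
  B: 226 + 0.78×(128−226) = 226 − 76.44 = 149.56 → 150
  → #7E9196

#62AABC, #7E9196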